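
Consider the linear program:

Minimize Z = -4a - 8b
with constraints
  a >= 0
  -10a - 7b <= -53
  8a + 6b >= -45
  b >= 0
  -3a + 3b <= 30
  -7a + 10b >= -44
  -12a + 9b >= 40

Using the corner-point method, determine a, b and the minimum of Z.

a = 50/3, b = 80/3, minimum Z = -280

Corner points and Z = -4a - 8b:
  (0, 53/7) → Z = -424/7
  (0, 10) → Z = -80
  (197/174, 518/87) → Z = -4538/87
  (50/3, 80/3) → Z = -280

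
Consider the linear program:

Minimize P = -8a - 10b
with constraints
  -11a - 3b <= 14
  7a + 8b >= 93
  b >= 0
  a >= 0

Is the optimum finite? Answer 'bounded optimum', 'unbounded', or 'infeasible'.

unbounded

From the feasible point (93/7, 0), moving in the direction (0, 1) keeps every constraint satisfied while P decreases without bound.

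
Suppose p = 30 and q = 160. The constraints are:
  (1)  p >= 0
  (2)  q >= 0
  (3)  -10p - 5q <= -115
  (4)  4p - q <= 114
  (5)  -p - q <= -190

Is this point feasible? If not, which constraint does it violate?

feasible

(1): 30 ≥ 0 ✓
(2): 160 ≥ 0 ✓
(3): -1100 ≤ -115 ✓
(4): -40 ≤ 114 ✓
(5): -190 ≤ -190 ✓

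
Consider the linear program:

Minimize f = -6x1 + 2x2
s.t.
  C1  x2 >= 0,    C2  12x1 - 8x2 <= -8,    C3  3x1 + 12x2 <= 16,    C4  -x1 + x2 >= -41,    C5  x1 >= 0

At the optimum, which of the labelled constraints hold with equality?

Feasible corners and f = -6x1 + 2x2:
  (4/21, 9/7) → f = 10/7
  (0, 1) → f = 2
  (0, 4/3) → f = 8/3

The minimum is at (4/21, 9/7). Substituting into each constraint, equality holds for C2 and C3; the remaining constraints have slack.

C2 and C3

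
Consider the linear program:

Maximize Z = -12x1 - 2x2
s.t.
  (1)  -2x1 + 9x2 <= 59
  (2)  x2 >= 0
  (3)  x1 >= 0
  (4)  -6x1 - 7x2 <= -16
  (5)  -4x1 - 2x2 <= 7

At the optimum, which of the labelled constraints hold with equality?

Feasible corners and Z = -12x1 - 2x2:
  (0, 59/9) → Z = -118/9
  (8/3, 0) → Z = -32
  (0, 16/7) → Z = -32/7
The feasible region is unbounded (it extends along (9, 2), (1, 0)), but Z strictly decreases along every unbounded feasible direction, so there is no improving ray and the maximum is attained at a vertex.

The maximum is at (0, 16/7). Substituting into each constraint, equality holds for (3) and (4); the remaining constraints have slack.

(3) and (4)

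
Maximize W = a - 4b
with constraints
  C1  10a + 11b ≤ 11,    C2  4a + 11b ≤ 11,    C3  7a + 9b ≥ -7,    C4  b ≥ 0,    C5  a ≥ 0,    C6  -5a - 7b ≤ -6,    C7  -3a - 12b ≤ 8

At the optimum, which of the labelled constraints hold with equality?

C1 and C6

Extreme points and W = a - 4b:
  (0, 1) → W = -4
  (11/15, 1/3) → W = -3/5
  (0, 6/7) → W = -24/7

The maximum is at (11/15, 1/3). Substituting into each constraint, equality holds for C1 and C6; the remaining constraints have slack.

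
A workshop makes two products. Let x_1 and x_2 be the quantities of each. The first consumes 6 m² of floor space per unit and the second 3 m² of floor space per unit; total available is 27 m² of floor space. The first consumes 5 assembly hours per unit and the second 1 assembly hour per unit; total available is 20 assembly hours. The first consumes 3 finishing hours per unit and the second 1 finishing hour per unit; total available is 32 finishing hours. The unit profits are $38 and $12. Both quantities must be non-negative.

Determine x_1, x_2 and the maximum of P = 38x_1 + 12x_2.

Vertices and P = 38x_1 + 12x_2:
  (0, 0) → P = 0
  (0, 9) → P = 108
  (4, 0) → P = 152
  (11/3, 5/3) → P = 478/3

The binding constraints are 6x_1 + 3x_2 = 27 and 5x_1 + x_2 = 20.
Solving simultaneously gives x_1 = 11/3, x_2 = 5/3.

x_1 = 11/3, x_2 = 5/3, maximum P = 478/3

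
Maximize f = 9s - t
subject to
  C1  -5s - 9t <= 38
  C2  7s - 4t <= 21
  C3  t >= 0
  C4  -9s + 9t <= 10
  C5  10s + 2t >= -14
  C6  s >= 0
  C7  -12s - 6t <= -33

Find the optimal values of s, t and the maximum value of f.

s = 229/27, t = 259/27, maximum f = 1802/27

Extreme points and f = 9s - t:
  (3, 0) → f = 27
  (229/27, 259/27) → f = 1802/27
  (11/4, 0) → f = 99/4
  (79/54, 139/54) → f = 286/27

At the optimal vertex, 7s - 4t = 21 and -9s + 9t = 10.
Solving simultaneously gives s = 229/27, t = 259/27.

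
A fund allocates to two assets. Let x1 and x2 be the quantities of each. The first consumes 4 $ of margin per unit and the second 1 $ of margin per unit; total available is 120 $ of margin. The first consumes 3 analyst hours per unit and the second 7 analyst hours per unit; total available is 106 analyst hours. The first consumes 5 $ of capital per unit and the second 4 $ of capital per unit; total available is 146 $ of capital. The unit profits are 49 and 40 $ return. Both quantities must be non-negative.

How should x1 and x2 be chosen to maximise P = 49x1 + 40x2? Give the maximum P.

x1 = 26, x2 = 4, maximum P = 1434

The optimum lies where 3x1 + 7x2 = 106 and 5x1 + 4x2 = 146.
Solving simultaneously gives x1 = 26, x2 = 4.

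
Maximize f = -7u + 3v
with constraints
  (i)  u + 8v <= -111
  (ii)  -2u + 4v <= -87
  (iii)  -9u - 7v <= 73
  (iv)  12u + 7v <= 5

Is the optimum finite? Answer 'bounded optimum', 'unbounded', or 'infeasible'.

bounded optimum

Feasible corners and f = -7u + 3v:
  (317/50, -929/50) → f = -2503/25
  (629/62, -517/31) → f = -7505/62
  (26, -307/7) → f = -2195/7
The feasible region has finitely many vertices and no improving ray; the maximum is -2503/25 at (317/50, -929/50).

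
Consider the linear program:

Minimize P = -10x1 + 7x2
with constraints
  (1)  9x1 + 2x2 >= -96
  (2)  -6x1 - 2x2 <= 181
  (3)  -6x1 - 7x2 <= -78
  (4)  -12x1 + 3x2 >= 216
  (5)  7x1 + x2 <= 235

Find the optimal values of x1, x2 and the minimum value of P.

x1 = -213/17, x2 = 372/17, minimum P = 4734/17

Extreme points and P = -10x1 + 7x2:
  (-276/17, 426/17) → P = 5742/17
  (-213/17, 372/17) → P = 4734/17
  (163/11, 1444/11) → P = 8478/11
The feasible region is unbounded (it extends along (-1, 7), (-2, 9)), but P strictly increases along every unbounded feasible direction, so there is no improving ray and the minimum is attained at a vertex.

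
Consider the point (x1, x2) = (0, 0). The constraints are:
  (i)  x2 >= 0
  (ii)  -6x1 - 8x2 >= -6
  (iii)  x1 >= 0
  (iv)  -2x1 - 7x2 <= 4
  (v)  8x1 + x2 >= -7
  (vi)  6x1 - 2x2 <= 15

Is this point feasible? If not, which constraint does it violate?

feasible

(i): 0 ≥ 0 ✓
(ii): 0 ≥ -6 ✓
(iii): 0 ≥ 0 ✓
(iv): 0 ≤ 4 ✓
(v): 0 ≥ -7 ✓
(vi): 0 ≤ 15 ✓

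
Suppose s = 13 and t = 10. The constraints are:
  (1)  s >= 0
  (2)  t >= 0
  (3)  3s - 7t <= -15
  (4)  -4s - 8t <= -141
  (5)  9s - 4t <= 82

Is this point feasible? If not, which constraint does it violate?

Constraint (4): -4s - 8t = -132, which is not ≤ -141. All other constraints are satisfied.

not feasible — violates (4)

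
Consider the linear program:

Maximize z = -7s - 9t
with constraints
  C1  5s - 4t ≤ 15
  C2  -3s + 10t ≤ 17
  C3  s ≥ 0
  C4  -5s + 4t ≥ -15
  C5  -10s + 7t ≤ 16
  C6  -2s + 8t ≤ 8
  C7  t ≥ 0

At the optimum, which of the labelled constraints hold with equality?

Extreme points and z = -7s - 9t:
  (19/4, 35/16) → z = -847/16
  (3, 0) → z = -21
  (0, 1) → z = -9
  (0, 0) → z = 0

The maximum is at (0, 0). Substituting into each constraint, equality holds for C3 and C7; the remaining constraints have slack.

C3 and C7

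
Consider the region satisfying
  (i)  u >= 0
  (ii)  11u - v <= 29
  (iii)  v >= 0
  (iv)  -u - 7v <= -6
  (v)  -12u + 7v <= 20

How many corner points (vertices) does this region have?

The feasible vertices (each the meet of two boundaries and inside every other half-plane) are:
  (0, 6/7)
  (0, 20/7)
  (209/78, 37/78)
  (223/65, 568/65)

4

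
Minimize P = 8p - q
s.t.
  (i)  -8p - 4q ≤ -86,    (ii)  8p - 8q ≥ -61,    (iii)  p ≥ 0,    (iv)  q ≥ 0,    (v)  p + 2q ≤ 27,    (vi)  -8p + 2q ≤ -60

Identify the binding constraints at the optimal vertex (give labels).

(i) and (vi)

Feasible corners and P = 8p - q:
  (43/4, 0) → P = 86
  (103/12, 13/3) → P = 193/3
  (27, 0) → P = 216
  (29/3, 26/3) → P = 206/3

The minimum is at (103/12, 13/3). Substituting into each constraint, equality holds for (i) and (vi); the remaining constraints have slack.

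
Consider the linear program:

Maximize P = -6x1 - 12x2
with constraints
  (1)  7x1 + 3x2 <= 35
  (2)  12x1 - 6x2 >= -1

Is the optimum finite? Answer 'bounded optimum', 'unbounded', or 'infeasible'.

unbounded

From the feasible point (69/26, 427/78), moving in the direction (-6, -12) keeps every constraint satisfied while P increases without bound.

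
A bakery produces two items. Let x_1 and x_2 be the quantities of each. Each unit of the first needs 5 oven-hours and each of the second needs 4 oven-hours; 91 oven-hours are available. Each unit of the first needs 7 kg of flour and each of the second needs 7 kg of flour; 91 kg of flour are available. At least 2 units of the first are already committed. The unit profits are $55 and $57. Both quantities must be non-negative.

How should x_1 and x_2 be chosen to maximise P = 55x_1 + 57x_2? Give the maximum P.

x_1 = 2, x_2 = 11, maximum P = 737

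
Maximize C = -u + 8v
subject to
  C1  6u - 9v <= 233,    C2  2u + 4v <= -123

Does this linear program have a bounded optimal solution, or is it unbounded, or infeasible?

From the feasible point (-25/6, -86/3), moving in the direction (-4, 2) keeps every constraint satisfied while C increases without bound.

unbounded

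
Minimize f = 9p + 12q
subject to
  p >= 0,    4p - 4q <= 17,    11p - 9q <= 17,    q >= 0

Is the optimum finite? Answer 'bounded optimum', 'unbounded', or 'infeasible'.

Corner points and f = 9p + 12q:
  (0, 0) → f = 0
  (17/11, 0) → f = 153/11
The feasible region has finitely many vertices and no improving ray; the minimum is 0 at (0, 0).

bounded optimum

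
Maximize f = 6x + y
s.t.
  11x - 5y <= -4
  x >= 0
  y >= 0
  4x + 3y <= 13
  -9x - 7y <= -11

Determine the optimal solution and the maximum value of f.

Feasible corners and f = 6x + y:
  (1, 3) → f = 9
  (27/122, 157/122) → f = 319/122
  (0, 13/3) → f = 13/3
  (0, 11/7) → f = 11/7

x = 1, y = 3, maximum f = 9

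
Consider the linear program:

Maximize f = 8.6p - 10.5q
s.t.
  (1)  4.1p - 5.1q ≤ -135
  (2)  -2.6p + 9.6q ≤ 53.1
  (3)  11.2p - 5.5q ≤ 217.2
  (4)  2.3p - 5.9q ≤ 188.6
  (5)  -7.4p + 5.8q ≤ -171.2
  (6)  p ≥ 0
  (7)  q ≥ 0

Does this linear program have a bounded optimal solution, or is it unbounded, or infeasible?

The boundaries p = 0 and q = 0 meet at (0, 0), but that point violates 4.1p - 5.1q ≤ -135. Every candidate vertex is excluded by some other constraint, so the feasible region is empty.

infeasible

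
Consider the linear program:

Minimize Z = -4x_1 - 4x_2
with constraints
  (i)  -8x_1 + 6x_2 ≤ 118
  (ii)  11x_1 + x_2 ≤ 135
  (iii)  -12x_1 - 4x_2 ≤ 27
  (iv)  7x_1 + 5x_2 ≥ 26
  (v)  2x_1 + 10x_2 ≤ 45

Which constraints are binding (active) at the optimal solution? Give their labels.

(ii) and (v)

Corner points and Z = -4x_1 - 4x_2:
  (649/48, -659/48) → Z = 5/6
  (145/12, 25/12) → Z = -170/3
  (7/12, 263/60) → Z = -298/15

The minimum is at (145/12, 25/12). Substituting into each constraint, equality holds for (ii) and (v); the remaining constraints have slack.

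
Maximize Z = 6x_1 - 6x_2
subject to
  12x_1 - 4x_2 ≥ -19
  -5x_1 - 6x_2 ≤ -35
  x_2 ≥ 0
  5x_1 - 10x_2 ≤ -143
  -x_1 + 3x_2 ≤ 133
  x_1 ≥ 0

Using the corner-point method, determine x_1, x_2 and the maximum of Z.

x_1 = 901/5, x_2 = 522/5, maximum Z = 2274/5

Corner points and Z = 6x_1 - 6x_2:
  (191/50, 1621/100) → Z = -3717/50
  (475/32, 1577/32) → Z = -1653/8
  (901/5, 522/5) → Z = 2274/5

At the optimal vertex, 5x_1 - 10x_2 = -143 and -x_1 + 3x_2 = 133.
Solving simultaneously gives x_1 = 901/5, x_2 = 522/5.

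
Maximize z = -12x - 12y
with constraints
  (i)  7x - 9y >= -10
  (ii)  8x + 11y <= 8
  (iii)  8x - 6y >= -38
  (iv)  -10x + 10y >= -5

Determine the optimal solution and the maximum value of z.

Vertices and z = -12x - 12y:
  (-38/149, 136/149) → z = -1176/149
  (-47/5, -31/5) → z = 936/5
  (27/38, 4/19) → z = -210/19
  (-41/2, -21) → z = 498

The binding constraints are 8x - 6y = -38 and -10x + 10y = -5.
Solving simultaneously gives x = -41/2, y = -21.

x = -41/2, y = -21, maximum z = 498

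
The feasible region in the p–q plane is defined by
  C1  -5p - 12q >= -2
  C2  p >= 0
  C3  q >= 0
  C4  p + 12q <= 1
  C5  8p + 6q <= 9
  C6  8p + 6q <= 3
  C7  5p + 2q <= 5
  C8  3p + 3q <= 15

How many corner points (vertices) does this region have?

5

Intersecting each pair of boundary lines and keeping only the points that satisfy every inequality leaves:
  (1/4, 1/16)
  (4/11, 1/66)
  (0, 0)
  (0, 1/12)
  (3/8, 0)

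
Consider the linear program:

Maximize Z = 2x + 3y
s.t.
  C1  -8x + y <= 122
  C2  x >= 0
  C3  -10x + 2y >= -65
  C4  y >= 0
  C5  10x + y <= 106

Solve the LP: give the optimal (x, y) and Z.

x = 0, y = 106, maximum Z = 318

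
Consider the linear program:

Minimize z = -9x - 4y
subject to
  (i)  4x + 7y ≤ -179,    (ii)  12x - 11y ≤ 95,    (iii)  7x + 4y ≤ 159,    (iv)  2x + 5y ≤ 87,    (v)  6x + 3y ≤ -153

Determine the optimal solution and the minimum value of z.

Feasible corners and z = -9x - 4y:
  (-752/3, 353/3) → z = 5356/3
  (-89/5, -77/5) → z = 1109/5
  (-233/17, -401/17) → z = 3701/17
The feasible region is unbounded (it extends along (-11, -12), (-5, 2)), but z strictly increases along every unbounded feasible direction, so there is no improving ray and the minimum is attained at a vertex.

The binding constraints are 12x - 11y = 95 and 6x + 3y = -153.
Solving simultaneously gives x = -233/17, y = -401/17.

x = -233/17, y = -401/17, minimum z = 3701/17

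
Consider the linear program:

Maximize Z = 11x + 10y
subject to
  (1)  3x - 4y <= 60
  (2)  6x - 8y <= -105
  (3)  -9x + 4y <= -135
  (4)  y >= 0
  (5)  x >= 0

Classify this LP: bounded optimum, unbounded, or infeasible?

From the feasible point (125/4, 585/16), moving in the direction (4, 3) keeps every constraint satisfied while Z increases without bound.

unbounded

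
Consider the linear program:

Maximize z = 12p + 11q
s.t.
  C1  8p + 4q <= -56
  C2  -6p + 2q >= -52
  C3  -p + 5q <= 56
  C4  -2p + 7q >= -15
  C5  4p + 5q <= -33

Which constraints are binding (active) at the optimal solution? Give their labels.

C1 and C5

Vertices and z = 12p + 11q:
  (-83/16, -29/8) → z = -817/8
  (-37/6, -5/3) → z = -277/3
  (-89/5, 191/25) → z = -3239/25
The feasible region is unbounded (it extends along (-7, -2), (-5, -1)), but z strictly decreases along every unbounded feasible direction, so there is no improving ray and the maximum is attained at a vertex.

The maximum is at (-37/6, -5/3). Substituting into each constraint, equality holds for C1 and C5; the remaining constraints have slack.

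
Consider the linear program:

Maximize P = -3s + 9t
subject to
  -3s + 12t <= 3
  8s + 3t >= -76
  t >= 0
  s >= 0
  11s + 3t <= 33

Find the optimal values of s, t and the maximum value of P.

s = 0, t = 1/4, maximum P = 9/4

Feasible corners and P = -3s + 9t:
  (0, 1/4) → P = 9/4
  (129/47, 44/47) → P = 9/47
  (0, 0) → P = 0
  (3, 0) → P = -9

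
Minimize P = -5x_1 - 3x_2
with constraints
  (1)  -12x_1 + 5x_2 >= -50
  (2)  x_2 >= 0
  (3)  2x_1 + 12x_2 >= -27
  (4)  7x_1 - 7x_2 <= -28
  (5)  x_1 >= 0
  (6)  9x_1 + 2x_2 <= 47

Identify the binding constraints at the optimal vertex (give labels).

(5) and (6)

Vertices and P = -5x_1 - 3x_2:
  (0, 4) → P = -12
  (39/11, 83/11) → P = -444/11
  (0, 47/2) → P = -141/2

The minimum is at (0, 47/2). Substituting into each constraint, equality holds for (5) and (6); the remaining constraints have slack.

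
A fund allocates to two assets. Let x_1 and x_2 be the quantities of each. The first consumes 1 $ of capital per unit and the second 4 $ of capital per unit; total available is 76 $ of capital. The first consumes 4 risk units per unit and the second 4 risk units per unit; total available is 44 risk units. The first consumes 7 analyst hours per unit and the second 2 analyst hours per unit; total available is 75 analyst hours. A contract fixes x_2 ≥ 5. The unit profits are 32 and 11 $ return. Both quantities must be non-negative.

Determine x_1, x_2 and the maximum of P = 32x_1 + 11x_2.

Extreme points and P = 32x_1 + 11x_2:
  (0, 11) → P = 121
  (0, 5) → P = 55
  (6, 5) → P = 247

The optimum lies where 4x_1 + 4x_2 = 44 and x_2 = 5.
Solving simultaneously gives x_1 = 6, x_2 = 5.

x_1 = 6, x_2 = 5, maximum P = 247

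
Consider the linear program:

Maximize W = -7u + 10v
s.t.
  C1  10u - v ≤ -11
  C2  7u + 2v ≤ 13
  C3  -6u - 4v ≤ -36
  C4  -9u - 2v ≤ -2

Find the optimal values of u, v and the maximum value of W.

Vertices and W = -7u + 10v:
  (-5/4, 87/8) → W = 235/2
  (-11/2, 103/4) → W = 296
  (-8/3, 13) → W = 446/3

The optimum lies where 7u + 2v = 13 and -9u - 2v = -2.
Solving simultaneously gives u = -11/2, v = 103/4.

u = -11/2, v = 103/4, maximum W = 296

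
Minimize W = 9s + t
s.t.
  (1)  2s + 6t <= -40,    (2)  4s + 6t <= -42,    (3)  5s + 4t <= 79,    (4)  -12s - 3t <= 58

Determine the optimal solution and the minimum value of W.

s = -38/11, t = -182/33, minimum W = -1208/33

Extreme points and W = 9s + t:
  (-1, -19/3) → W = -46/3
  (-38/11, -182/33) → W = -1208/33
  (321/7, -263/7) → W = 2626/7
The feasible region is unbounded (it extends along (1, -4), (4, -5)), but W strictly increases along every unbounded feasible direction, so there is no improving ray and the minimum is attained at a vertex.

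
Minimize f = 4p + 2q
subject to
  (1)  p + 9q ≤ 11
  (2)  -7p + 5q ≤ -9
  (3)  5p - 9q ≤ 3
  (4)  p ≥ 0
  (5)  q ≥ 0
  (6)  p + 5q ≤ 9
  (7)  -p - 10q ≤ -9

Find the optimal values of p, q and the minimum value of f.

Extreme points and f = 4p + 2q:
  (2, 1) → f = 10
  (7/3, 26/27) → f = 304/27
  (9/5, 18/25) → f = 216/25
  (111/59, 42/59) → f = 528/59

p = 9/5, q = 18/25, minimum f = 216/25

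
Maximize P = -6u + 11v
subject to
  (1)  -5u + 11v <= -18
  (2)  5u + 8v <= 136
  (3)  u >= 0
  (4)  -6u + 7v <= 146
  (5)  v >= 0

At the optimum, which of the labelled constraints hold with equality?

(1) and (5)

Vertices and P = -6u + 11v:
  (328/19, 118/19) → P = -670/19
  (18/5, 0) → P = -108/5
  (136/5, 0) → P = -816/5

The maximum is at (18/5, 0). Substituting into each constraint, equality holds for (1) and (5); the remaining constraints have slack.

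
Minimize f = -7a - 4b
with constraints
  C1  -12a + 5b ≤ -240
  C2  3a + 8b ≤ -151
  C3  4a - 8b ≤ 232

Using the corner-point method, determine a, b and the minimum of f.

Feasible corners and f = -7a - 4b:
  (1165/111, -844/37) → f = 1973/111
  (10, -24) → f = 26
  (81/7, -325/14) → f = 83/7

a = 81/7, b = -325/14, minimum f = 83/7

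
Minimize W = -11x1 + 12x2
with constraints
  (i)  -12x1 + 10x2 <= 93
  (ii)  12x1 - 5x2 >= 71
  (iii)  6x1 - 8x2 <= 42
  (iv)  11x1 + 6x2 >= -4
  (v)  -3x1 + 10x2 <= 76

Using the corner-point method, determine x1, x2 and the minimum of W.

x1 = 257/9, x2 = 97/6, minimum W = -1081/9

Extreme points and W = -11x1 + 12x2:
  (179/33, -13/11) → W = -2437/33
  (218/21, 75/7) → W = 302/21
  (257/9, 97/6) → W = -1081/9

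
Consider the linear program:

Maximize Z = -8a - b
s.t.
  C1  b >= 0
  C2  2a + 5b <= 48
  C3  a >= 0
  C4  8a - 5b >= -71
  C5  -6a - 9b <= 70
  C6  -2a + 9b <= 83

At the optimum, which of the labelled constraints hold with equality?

Extreme points and Z = -8a - b:
  (24, 0) → Z = -192
  (0, 0) → Z = 0
  (17/28, 131/14) → Z = -199/14
  (0, 83/9) → Z = -83/9

The maximum is at (0, 0). Substituting into each constraint, equality holds for C1 and C3; the remaining constraints have slack.

C1 and C3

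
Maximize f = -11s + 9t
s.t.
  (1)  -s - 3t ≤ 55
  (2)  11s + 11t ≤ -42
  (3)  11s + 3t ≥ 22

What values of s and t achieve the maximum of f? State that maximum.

Feasible corners and f = -11s + 9t:
  (479/22, -563/22) → f = -5168/11
  (77/10, -209/10) → f = -1364/5
  (46/11, -8) → f = -118

The binding constraints are 11s + 11t = -42 and 11s + 3t = 22.
Solving simultaneously gives s = 46/11, t = -8.

s = 46/11, t = -8, maximum f = -118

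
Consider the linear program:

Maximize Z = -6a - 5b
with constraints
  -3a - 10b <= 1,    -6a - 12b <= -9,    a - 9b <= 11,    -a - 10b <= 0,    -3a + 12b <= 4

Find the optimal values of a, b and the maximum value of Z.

Vertices and Z = -6a - 5b:
  (15/8, -3/16) → Z = -165/16
  (5/9, 17/36) → Z = -205/36
  (110/19, -11/19) → Z = -605/19
The feasible region is unbounded (it extends along (4, 1), (9, 1)), but Z strictly decreases along every unbounded feasible direction, so there is no improving ray and the maximum is attained at a vertex.

At the optimal vertex, -6a - 12b = -9 and -3a + 12b = 4.
Solving simultaneously gives a = 5/9, b = 17/36.

a = 5/9, b = 17/36, maximum Z = -205/36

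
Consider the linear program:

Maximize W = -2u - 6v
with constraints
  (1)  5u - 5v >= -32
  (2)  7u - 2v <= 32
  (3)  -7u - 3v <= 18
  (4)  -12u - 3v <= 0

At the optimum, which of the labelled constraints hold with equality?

Corner points and W = -2u - 6v:
  (224/25, 384/25) → W = -2752/25
  (-32/25, 128/25) → W = -704/25
  (32/15, -128/15) → W = 704/15

The maximum is at (32/15, -128/15). Substituting into each constraint, equality holds for (2) and (4); the remaining constraints have slack.

(2) and (4)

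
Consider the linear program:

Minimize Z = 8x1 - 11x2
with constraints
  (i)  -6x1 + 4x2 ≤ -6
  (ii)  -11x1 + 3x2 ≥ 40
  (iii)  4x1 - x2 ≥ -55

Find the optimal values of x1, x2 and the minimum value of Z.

x1 = -89/13, x2 = -153/13, minimum Z = 971/13

Feasible corners and Z = 8x1 - 11x2:
  (-89/13, -153/13) → Z = 971/13
  (-113/5, -177/5) → Z = 1043/5
  (-125, -445) → Z = 3895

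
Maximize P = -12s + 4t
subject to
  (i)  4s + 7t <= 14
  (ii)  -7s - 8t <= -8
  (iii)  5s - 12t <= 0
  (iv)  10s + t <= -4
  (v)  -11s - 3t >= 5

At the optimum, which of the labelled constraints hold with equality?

Corner points and P = -12s + 4t:
  (-56/17, 66/17) → P = 936/17
  (-77/65, 174/65) → P = 324/13
  (-64/67, 123/67) → P = 1260/67

The maximum is at (-56/17, 66/17). Substituting into each constraint, equality holds for (i) and (ii); the remaining constraints have slack.

(i) and (ii)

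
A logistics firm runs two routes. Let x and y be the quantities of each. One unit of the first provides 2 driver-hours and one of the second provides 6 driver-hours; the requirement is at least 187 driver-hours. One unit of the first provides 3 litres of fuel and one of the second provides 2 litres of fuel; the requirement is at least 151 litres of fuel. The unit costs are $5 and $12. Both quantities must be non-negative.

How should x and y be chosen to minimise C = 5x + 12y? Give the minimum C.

x = 38, y = 37/2, minimum C = 412

The feasible region is unbounded (it extends along (0, 1), (1, 0)), but C strictly increases along every unbounded feasible direction, so there is no improving ray and the minimum is attained at a vertex.

The binding constraints are 2x + 6y = 187 and 3x + 2y = 151.
Solving simultaneously gives x = 38, y = 37/2.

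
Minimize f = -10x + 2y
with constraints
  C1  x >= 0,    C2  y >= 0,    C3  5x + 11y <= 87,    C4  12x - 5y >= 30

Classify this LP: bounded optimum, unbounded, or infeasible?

Vertices and f = -10x + 2y:
  (87/5, 0) → f = -174
  (5/2, 0) → f = -25
  (765/157, 894/157) → f = -5862/157
The feasible region has finitely many vertices and no improving ray; the minimum is -174 at (87/5, 0).

bounded optimum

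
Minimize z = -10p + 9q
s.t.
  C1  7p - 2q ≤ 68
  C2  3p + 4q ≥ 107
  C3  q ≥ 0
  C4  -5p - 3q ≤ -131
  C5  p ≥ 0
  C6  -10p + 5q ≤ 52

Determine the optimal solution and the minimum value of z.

Feasible corners and z = -10p + 9q:
  (466/31, 577/31) → z = 533/31
  (148/5, 348/5) → z = 1652/5
  (499/55, 314/11) → z = 1828/11

The binding constraints are 7p - 2q = 68 and -5p - 3q = -131.
Solving simultaneously gives p = 466/31, q = 577/31.

p = 466/31, q = 577/31, minimum z = 533/31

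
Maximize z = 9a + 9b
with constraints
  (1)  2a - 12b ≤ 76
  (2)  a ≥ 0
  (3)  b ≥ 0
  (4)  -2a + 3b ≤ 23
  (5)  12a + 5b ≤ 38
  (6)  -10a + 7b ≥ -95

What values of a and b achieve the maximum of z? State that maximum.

a = 0, b = 38/5, maximum z = 342/5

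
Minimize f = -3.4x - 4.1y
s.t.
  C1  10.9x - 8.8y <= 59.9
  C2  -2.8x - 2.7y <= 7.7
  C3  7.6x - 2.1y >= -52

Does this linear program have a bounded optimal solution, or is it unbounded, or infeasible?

unbounded

From the feasible point (9397/5407, -25165/5407), moving in the direction (8.8, 10.9) keeps every constraint satisfied while f decreases without bound.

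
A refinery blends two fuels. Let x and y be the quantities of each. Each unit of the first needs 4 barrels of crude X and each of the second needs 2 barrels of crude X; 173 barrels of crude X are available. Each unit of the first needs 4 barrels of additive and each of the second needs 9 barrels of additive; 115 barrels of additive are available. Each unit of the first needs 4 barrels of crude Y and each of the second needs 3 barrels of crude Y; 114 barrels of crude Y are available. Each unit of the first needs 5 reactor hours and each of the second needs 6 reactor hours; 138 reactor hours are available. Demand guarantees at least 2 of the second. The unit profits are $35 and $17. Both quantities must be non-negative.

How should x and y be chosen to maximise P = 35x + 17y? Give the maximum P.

Feasible corners and P = 35x + 17y:
  (0, 115/9) → P = 1955/9
  (0, 2) → P = 34
  (97/4, 2) → P = 3531/4

The binding constraints are 4x + 9y = 115 and y = 2.
Solving simultaneously gives x = 97/4, y = 2.

x = 97/4, y = 2, maximum P = 3531/4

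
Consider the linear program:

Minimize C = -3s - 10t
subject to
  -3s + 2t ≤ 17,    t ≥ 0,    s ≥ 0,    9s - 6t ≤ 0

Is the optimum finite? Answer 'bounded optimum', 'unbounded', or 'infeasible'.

From the feasible point (0, 17/2), moving in the direction (6, 9) keeps every constraint satisfied while C decreases without bound.

unbounded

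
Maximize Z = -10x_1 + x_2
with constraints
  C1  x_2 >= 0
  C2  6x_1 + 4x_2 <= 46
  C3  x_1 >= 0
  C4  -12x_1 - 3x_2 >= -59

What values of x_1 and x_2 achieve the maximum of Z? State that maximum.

Extreme points and Z = -10x_1 + x_2:
  (0, 0) → Z = 0
  (59/12, 0) → Z = -295/6
  (0, 23/2) → Z = 23/2
  (49/15, 33/5) → Z = -391/15

At the optimal vertex, 6x_1 + 4x_2 = 46 and x_1 = 0.
Solving simultaneously gives x_1 = 0, x_2 = 23/2.

x_1 = 0, x_2 = 23/2, maximum Z = 23/2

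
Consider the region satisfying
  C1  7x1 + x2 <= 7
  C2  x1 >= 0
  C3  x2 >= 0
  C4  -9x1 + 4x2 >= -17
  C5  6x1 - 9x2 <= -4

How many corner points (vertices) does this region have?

The feasible vertices (each the meet of two boundaries and inside every other half-plane) are:
  (0, 7)
  (59/69, 70/69)
  (0, 4/9)

3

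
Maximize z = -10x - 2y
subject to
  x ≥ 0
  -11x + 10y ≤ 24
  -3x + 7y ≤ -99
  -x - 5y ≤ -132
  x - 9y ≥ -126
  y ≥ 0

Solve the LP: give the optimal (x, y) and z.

x = 129/2, y = 27/2, maximum z = -672

The feasible region is unbounded (it extends along (1, 0), (9, 1)), but z strictly decreases along every unbounded feasible direction, so there is no improving ray and the maximum is attained at a vertex.

The binding constraints are -3x + 7y = -99 and -x - 5y = -132.
Solving simultaneously gives x = 129/2, y = 27/2.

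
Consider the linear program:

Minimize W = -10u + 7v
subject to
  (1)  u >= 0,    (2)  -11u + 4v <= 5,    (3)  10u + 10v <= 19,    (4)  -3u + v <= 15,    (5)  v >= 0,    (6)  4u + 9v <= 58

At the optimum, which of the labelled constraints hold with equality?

Extreme points and W = -10u + 7v:
  (0, 5/4) → W = 35/4
  (0, 0) → W = 0
  (13/75, 259/150) → W = 1553/150
  (19/10, 0) → W = -19

The minimum is at (19/10, 0). Substituting into each constraint, equality holds for (3) and (5); the remaining constraints have slack.

(3) and (5)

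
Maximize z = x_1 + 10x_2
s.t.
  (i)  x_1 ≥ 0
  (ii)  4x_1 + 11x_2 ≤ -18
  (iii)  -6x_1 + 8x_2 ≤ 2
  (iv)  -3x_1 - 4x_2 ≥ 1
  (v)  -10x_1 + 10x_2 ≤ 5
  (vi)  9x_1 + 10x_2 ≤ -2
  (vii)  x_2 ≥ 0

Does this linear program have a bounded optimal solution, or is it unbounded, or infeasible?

infeasible

The boundaries x_1 = 0 and 4x_1 + 11x_2 = -18 meet at (0, -18/11), but that point violates x_2 ≥ 0. Every candidate vertex is excluded by some other constraint, so the feasible region is empty.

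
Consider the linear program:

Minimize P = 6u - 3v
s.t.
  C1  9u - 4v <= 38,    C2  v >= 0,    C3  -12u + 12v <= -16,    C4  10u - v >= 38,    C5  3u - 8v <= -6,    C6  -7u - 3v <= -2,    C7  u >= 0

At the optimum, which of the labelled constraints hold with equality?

C3 and C4

Feasible corners and P = 6u - 3v:
  (98/15, 26/5) → P = 118/5
  (82/15, 14/5) → P = 122/5
  (110/27, 74/27) → P = 146/9
  (310/77, 174/77) → P = 1338/77

The minimum is at (110/27, 74/27). Substituting into each constraint, equality holds for C3 and C4; the remaining constraints have slack.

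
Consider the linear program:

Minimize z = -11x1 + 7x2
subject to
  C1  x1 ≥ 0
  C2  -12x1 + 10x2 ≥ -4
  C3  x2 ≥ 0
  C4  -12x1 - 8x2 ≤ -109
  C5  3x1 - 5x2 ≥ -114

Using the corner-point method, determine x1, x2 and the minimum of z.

x1 = 116/3, x2 = 46, minimum z = -310/3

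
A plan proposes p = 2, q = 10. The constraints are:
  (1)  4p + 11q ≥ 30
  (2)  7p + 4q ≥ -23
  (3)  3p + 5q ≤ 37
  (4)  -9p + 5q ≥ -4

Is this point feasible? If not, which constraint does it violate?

not feasible — violates (3)

Constraint (3): 3p + 5q = 56, which is not ≤ 37. All other constraints are satisfied.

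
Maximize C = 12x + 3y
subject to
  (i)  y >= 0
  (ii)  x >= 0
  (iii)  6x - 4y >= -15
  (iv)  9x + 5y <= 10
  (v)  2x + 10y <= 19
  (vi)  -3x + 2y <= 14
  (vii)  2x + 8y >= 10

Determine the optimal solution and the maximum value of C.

Feasible corners and C = 12x + 3y:
  (0, 19/10) → C = 57/10
  (0, 5/4) → C = 15/4
  (1/16, 151/80) → C = 513/80
  (15/31, 35/31) → C = 285/31

x = 15/31, y = 35/31, maximum C = 285/31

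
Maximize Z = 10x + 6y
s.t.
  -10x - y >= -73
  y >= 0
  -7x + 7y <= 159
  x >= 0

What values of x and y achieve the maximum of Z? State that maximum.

Extreme points and Z = 10x + 6y:
  (73/10, 0) → Z = 73
  (32/7, 191/7) → Z = 1466/7
  (0, 0) → Z = 0
  (0, 159/7) → Z = 954/7

At the optimal vertex, -10x - y = -73 and -7x + 7y = 159.
Solving simultaneously gives x = 32/7, y = 191/7.

x = 32/7, y = 191/7, maximum Z = 1466/7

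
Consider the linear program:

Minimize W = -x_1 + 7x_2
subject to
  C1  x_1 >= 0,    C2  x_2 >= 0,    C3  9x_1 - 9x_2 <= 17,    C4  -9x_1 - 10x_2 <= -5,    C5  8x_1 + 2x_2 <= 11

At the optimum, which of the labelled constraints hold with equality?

C2 and C5

Vertices and W = -x_1 + 7x_2:
  (0, 1/2) → W = 7/2
  (0, 11/2) → W = 77/2
  (5/9, 0) → W = -5/9
  (11/8, 0) → W = -11/8

The minimum is at (11/8, 0). Substituting into each constraint, equality holds for C2 and C5; the remaining constraints have slack.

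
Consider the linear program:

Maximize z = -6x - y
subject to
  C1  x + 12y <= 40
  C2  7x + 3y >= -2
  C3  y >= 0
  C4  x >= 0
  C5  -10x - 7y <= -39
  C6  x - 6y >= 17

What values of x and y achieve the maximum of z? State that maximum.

x = 17, y = 0, maximum z = -102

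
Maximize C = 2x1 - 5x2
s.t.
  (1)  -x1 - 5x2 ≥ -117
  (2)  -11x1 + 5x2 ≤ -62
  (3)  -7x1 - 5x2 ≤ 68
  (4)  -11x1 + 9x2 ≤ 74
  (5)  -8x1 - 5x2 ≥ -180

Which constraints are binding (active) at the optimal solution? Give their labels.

(3) and (5)

Corner points and C = 2x1 - 5x2:
  (-1/3, -197/15) → C = 65
  (242/19, 1484/95) → C = -1000/19
  (248, -1804/5) → C = 2300

The maximum is at (248, -1804/5). Substituting into each constraint, equality holds for (3) and (5); the remaining constraints have slack.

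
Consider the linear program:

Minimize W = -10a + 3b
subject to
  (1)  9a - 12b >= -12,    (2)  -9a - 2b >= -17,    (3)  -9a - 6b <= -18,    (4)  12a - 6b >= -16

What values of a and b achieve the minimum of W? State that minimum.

a = 11/6, b = 1/4, minimum W = -211/12

Feasible corners and W = -10a + 3b:
  (10/7, 29/14) → W = -113/14
  (8/9, 5/3) → W = -35/9
  (11/6, 1/4) → W = -211/12

At the optimal vertex, -9a - 2b = -17 and -9a - 6b = -18.
Solving simultaneously gives a = 11/6, b = 1/4.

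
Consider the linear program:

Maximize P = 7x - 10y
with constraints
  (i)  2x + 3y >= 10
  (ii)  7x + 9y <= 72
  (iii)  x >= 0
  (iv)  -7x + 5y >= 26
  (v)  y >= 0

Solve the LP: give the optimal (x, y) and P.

x = 0, y = 26/5, maximum P = -52

Extreme points and P = 7x - 10y:
  (0, 8) → P = -80
  (9/7, 7) → P = -61
  (0, 26/5) → P = -52

The optimum lies where x = 0 and -7x + 5y = 26.
Solving simultaneously gives x = 0, y = 26/5.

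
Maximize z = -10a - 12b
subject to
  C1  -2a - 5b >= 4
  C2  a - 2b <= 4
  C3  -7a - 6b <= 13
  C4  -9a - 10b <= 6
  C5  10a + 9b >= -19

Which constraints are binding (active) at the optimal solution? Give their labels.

C2 and C4

Vertices and z = -10a - 12b:
  (4/3, -4/3) → z = 8/3
  (2/5, -24/25) → z = 188/25
  (1, -3/2) → z = 8

The maximum is at (1, -3/2). Substituting into each constraint, equality holds for C2 and C4; the remaining constraints have slack.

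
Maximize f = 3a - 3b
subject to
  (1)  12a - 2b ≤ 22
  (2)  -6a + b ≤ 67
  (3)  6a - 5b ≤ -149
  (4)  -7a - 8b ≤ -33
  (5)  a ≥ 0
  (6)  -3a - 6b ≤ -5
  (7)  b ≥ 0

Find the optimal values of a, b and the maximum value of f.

Extreme points and f = 3a - 3b:
  (17/2, 40) → f = -189/2
  (0, 67) → f = -201
  (0, 149/5) → f = -447/5
The feasible region is unbounded (it extends along (1, 6)), but f strictly decreases along every unbounded feasible direction, so there is no improving ray and the maximum is attained at a vertex.

The optimum lies where 6a - 5b = -149 and a = 0.
Solving simultaneously gives a = 0, b = 149/5.

a = 0, b = 149/5, maximum f = -447/5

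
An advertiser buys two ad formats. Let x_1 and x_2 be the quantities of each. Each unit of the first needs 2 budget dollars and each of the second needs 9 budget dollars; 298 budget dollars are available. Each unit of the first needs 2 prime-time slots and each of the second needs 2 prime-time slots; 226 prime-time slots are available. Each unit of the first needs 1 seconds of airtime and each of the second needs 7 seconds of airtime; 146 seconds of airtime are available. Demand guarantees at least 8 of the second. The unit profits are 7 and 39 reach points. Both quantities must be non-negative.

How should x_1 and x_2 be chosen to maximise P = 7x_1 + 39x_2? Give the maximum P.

Extreme points and P = 7x_1 + 39x_2:
  (0, 146/7) → P = 5694/7
  (0, 8) → P = 312
  (90, 8) → P = 942

The binding constraints are x_1 + 7x_2 = 146 and x_2 = 8.
Solving simultaneously gives x_1 = 90, x_2 = 8.

x_1 = 90, x_2 = 8, maximum P = 942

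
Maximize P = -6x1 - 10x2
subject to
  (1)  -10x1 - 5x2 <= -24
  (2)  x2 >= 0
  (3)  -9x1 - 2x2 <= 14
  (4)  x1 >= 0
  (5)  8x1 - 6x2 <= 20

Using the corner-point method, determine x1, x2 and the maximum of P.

x1 = 12/5, x2 = 0, maximum P = -72/5

The feasible region is unbounded (it extends along (0, 1), (3, 4)), but P strictly decreases along every unbounded feasible direction, so there is no improving ray and the maximum is attained at a vertex.

The binding constraints are -10x1 - 5x2 = -24 and x2 = 0.
Solving simultaneously gives x1 = 12/5, x2 = 0.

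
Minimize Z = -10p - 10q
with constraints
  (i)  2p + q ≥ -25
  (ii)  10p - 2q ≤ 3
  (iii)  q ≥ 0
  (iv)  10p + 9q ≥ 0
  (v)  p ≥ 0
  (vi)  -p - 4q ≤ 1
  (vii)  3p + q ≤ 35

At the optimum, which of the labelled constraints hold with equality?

(v) and (vii)

Vertices and Z = -10p - 10q:
  (3/10, 0) → Z = -3
  (73/16, 341/16) → Z = -1035/4
  (0, 0) → Z = 0
  (0, 35) → Z = -350

The minimum is at (0, 35). Substituting into each constraint, equality holds for (v) and (vii); the remaining constraints have slack.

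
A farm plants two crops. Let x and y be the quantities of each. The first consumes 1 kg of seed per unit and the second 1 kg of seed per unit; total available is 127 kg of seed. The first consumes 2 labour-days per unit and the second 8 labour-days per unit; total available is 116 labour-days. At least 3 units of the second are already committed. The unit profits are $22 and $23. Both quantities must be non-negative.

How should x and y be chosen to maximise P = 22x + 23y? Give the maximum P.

x = 46, y = 3, maximum P = 1081

At the optimal vertex, 2x + 8y = 116 and y = 3.
Solving simultaneously gives x = 46, y = 3.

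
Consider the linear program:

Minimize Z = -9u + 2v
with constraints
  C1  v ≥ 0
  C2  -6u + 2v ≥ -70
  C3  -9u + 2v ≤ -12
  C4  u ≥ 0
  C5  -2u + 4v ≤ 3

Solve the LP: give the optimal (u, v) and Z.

u = 143/10, v = 79/10, minimum Z = -1129/10

Feasible corners and Z = -9u + 2v:
  (35/3, 0) → Z = -105
  (4/3, 0) → Z = -12
  (143/10, 79/10) → Z = -1129/10
  (27/16, 51/32) → Z = -12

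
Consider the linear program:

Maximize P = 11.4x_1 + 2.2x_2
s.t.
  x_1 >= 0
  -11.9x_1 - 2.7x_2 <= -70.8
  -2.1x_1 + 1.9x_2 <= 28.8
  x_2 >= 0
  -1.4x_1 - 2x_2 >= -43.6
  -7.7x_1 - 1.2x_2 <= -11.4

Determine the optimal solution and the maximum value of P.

x_1 = 218/7, x_2 = 0, maximum P = 12426/35

Extreme points and P = 11.4x_1 + 2.2x_2:
  (1419/707, 1755/101) → P = 216018/3535
  (708/119, 0) → P = 40356/595
  (1262/343, 942/49) → P = 144468/1715
  (218/7, 0) → P = 12426/35

The binding constraints are x_2 = 0 and -1.4x_1 - 2x_2 = -43.6.
Solving simultaneously gives x_1 = 218/7, x_2 = 0.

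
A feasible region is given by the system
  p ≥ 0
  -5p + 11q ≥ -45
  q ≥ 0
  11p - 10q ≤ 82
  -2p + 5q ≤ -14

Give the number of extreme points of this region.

Of the 10 pairwise boundary intersections, those satisfying every inequality are:
  (82/11, 0)
  (7, 0)
  (54/7, 2/7)

3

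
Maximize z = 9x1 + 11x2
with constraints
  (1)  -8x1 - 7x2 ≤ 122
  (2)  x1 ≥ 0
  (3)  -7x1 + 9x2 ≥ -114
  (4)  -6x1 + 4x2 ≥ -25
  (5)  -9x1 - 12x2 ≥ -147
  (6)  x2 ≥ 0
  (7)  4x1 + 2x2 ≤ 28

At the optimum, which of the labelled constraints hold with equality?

Extreme points and z = 9x1 + 11x2:
  (0, 49/4) → z = 539/4
  (0, 0) → z = 0
  (25/6, 0) → z = 75/2
  (81/14, 17/7) → z = 1103/14
  (7/5, 56/5) → z = 679/5

The maximum is at (7/5, 56/5). Substituting into each constraint, equality holds for (5) and (7); the remaining constraints have slack.

(5) and (7)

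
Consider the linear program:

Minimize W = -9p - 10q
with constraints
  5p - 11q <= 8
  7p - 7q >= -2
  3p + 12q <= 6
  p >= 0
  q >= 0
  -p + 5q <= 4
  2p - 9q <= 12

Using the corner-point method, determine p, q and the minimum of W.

Extreme points and W = -9p - 10q:
  (54/31, 2/31) → W = -506/31
  (8/5, 0) → W = -72/5
  (6/35, 16/35) → W = -214/35
  (0, 2/7) → W = -20/7
  (0, 0) → W = 0

The optimum lies where 5p - 11q = 8 and 3p + 12q = 6.
Solving simultaneously gives p = 54/31, q = 2/31.

p = 54/31, q = 2/31, minimum W = -506/31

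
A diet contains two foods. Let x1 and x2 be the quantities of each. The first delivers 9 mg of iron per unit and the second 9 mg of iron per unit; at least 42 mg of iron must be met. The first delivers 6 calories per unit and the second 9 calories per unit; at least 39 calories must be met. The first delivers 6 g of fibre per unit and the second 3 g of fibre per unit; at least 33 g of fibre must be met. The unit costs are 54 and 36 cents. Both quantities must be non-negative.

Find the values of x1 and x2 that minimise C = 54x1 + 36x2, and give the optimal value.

x1 = 5, x2 = 1, minimum C = 306

Vertices and C = 54x1 + 36x2:
  (0, 11) → C = 396
  (13/2, 0) → C = 351
  (5, 1) → C = 306
The feasible region is unbounded (it extends along (0, 1), (1, 0)), but C strictly increases along every unbounded feasible direction, so there is no improving ray and the minimum is attained at a vertex.

The optimum lies where 6x1 + 9x2 = 39 and 6x1 + 3x2 = 33.
Solving simultaneously gives x1 = 5, x2 = 1.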